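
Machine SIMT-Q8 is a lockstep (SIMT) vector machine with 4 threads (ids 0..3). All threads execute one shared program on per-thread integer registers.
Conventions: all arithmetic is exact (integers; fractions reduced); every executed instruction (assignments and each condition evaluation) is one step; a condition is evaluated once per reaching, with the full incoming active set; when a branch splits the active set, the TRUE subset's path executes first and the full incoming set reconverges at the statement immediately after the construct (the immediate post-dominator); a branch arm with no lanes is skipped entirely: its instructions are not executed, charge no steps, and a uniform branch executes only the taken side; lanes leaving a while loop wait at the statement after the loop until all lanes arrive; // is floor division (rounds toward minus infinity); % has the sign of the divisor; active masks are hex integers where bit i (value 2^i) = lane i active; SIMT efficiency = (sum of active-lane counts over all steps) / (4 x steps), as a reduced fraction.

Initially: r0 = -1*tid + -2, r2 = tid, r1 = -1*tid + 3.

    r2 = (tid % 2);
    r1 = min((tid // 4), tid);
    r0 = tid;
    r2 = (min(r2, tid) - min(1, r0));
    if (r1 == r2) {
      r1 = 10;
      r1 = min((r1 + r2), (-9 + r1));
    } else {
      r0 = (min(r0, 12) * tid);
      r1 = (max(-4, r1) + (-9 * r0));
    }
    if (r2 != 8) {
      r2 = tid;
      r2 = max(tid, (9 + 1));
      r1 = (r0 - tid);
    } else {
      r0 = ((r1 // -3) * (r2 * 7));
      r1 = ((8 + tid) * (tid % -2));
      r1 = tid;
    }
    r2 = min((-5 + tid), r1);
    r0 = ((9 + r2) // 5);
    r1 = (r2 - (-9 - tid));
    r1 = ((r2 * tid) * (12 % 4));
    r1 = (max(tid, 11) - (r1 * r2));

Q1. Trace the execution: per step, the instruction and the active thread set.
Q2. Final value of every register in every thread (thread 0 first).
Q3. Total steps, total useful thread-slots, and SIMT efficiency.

step 0: r2 <- (tid % 2)              0xf
step 1: r1 <- min((tid // 4), tid)   0xf
step 2: r0 <- tid                    0xf
step 3: r2 <- (min(r2, tid) - min(1, r0)) 0xf
step 4: eval (r1 == r2)              0xf
step 5: r1 <- 10                     0xb
step 6: r1 <- min((r1 + r2), (-9 + r1)) 0xb
step 7: r0 <- (min(r0, 12) * tid)    0x4
step 8: r1 <- (max(-4, r1) + (-9 * r0)) 0x4
step 9: eval (r2 != 8)               0xf
step 10: r2 <- tid                    0xf
step 11: r2 <- max(tid, (9 + 1))      0xf
step 12: r1 <- (r0 - tid)             0xf
step 13: r2 <- min((-5 + tid), r1)    0xf
step 14: r0 <- ((9 + r2) // 5)        0xf
step 15: r1 <- (r2 - (-9 - tid))      0xf
step 16: r1 <- ((r2 * tid) * (12 % 4)) 0xf
step 17: r1 <- (max(tid, 11) - (r1 * r2)) 0xf

Answer: 18 steps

r0: 0,1,1,1
r2: -5,-4,-3,-2
r1: 11,11,11,11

steps = 18; useful = 64; efficiency = 64/72 = 8/9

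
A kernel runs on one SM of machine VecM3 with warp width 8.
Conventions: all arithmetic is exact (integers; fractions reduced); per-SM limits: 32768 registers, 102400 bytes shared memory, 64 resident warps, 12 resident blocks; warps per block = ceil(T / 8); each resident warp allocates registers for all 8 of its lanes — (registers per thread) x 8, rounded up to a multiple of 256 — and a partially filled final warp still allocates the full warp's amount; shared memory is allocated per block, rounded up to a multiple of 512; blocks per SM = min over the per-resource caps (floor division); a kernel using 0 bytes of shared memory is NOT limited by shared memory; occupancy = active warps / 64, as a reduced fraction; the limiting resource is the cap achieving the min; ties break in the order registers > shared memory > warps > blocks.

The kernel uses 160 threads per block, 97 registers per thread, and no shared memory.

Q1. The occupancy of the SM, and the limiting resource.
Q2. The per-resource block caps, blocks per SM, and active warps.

Answer: occupancy 5/16, limited by registers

registers: 1 block
shared memory: no limit (kernel uses none)
warps: 3 blocks
blocks: 12 blocks

Answer: 1 block, 20 active warps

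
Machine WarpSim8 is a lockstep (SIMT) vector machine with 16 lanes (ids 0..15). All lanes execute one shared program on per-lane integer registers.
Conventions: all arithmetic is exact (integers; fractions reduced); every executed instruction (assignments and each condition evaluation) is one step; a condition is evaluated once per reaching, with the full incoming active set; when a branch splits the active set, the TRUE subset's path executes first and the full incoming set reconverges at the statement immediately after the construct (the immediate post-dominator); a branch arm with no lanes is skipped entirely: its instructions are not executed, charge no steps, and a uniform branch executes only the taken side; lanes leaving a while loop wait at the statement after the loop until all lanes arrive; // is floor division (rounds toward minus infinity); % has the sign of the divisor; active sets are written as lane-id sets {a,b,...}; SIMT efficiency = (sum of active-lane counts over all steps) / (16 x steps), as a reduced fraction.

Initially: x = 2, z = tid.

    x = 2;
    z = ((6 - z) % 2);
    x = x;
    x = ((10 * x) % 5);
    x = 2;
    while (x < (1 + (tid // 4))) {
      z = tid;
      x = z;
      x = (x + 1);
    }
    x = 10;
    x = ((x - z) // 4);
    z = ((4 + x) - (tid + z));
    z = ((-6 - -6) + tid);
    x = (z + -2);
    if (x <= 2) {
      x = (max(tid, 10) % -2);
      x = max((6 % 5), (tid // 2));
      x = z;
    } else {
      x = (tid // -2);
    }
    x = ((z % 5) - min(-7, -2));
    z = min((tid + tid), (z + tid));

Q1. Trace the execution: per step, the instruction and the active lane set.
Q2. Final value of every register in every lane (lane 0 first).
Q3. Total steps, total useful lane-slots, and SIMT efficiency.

step 0: x <- 2                       {0,1,2,3,4,5,6,7,8,9,10,11,12,13,14,15}
step 1: z <- ((6 - z) % 2)           {0,1,2,3,4,5,6,7,8,9,10,11,12,13,14,15}
step 2: x <- x                       {0,1,2,3,4,5,6,7,8,9,10,11,12,13,14,15}
step 3: x <- ((10 * x) % 5)          {0,1,2,3,4,5,6,7,8,9,10,11,12,13,14,15}
step 4: x <- 2                       {0,1,2,3,4,5,6,7,8,9,10,11,12,13,14,15}
step 5: eval (x < (1 + (tid // 4)))  {0,1,2,3,4,5,6,7,8,9,10,11,12,13,14,15}
step 6: z <- tid                     {8,9,10,11,12,13,14,15}
step 7: x <- z                       {8,9,10,11,12,13,14,15}
step 8: x <- (x + 1)                 {8,9,10,11,12,13,14,15}
step 9: eval (x < (1 + (tid // 4)))  {8,9,10,11,12,13,14,15}
step 10: x <- 10                      {0,1,2,3,4,5,6,7,8,9,10,11,12,13,14,15}
step 11: x <- ((x - z) // 4)          {0,1,2,3,4,5,6,7,8,9,10,11,12,13,14,15}
step 12: z <- ((4 + x) - (tid + z))   {0,1,2,3,4,5,6,7,8,9,10,11,12,13,14,15}
step 13: z <- ((-6 - -6) + tid)       {0,1,2,3,4,5,6,7,8,9,10,11,12,13,14,15}
step 14: x <- (z + -2)                {0,1,2,3,4,5,6,7,8,9,10,11,12,13,14,15}
step 15: eval (x <= 2)                {0,1,2,3,4,5,6,7,8,9,10,11,12,13,14,15}
step 16: x <- (max(tid, 10) % -2)     {0,1,2,3,4}
step 17: x <- max((6 % 5), (tid // 2)) {0,1,2,3,4}
step 18: x <- z                       {0,1,2,3,4}
step 19: x <- (tid // -2)             {5,6,7,8,9,10,11,12,13,14,15}
step 20: x <- ((z % 5) - min(-7, -2)) {0,1,2,3,4,5,6,7,8,9,10,11,12,13,14,15}
step 21: z <- min((tid + tid), (z + tid)) {0,1,2,3,4,5,6,7,8,9,10,11,12,13,14,15}

Answer: 22 steps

x: 7,8,9,10,11,7,8,9,10,11,7,8,9,10,11,7
z: 0,2,4,6,8,10,12,14,16,18,20,22,24,26,28,30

steps = 22; useful = 282; efficiency = 282/352 = 141/176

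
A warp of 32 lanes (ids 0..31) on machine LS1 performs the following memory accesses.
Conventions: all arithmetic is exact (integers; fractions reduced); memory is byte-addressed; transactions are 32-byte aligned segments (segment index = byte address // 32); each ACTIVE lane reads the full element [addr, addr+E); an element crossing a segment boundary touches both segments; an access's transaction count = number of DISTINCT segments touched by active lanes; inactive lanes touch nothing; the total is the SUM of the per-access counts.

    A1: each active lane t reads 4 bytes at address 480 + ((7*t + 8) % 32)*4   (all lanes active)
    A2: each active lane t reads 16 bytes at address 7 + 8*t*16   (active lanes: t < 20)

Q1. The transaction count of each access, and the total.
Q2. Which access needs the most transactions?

A1: 4 transactions
A2: 20 transactions

Answer: 4,20; total 24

Answer: A2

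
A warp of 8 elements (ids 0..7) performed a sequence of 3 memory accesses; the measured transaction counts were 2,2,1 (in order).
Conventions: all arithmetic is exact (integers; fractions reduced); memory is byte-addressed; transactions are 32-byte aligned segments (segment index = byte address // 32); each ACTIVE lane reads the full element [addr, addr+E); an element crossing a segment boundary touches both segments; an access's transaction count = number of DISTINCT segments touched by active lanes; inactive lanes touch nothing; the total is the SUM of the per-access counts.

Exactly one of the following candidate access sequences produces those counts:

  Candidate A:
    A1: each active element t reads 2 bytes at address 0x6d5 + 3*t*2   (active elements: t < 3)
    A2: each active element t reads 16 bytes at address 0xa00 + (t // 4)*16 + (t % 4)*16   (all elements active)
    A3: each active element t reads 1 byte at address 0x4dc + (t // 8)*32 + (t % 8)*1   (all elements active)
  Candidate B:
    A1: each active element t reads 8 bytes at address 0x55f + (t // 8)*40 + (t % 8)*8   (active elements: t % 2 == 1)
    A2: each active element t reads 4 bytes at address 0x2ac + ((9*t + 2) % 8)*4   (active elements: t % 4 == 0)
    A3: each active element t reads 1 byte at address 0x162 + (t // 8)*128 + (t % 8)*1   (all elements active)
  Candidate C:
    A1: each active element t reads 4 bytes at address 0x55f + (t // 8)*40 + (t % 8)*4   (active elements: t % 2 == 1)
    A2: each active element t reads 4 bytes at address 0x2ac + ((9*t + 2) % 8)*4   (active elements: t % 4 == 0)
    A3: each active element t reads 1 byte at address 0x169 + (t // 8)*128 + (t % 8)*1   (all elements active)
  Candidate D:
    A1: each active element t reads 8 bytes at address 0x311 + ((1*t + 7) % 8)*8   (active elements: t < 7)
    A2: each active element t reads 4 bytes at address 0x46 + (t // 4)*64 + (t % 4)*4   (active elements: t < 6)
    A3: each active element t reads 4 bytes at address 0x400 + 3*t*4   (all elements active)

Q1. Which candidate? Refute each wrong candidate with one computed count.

A: A2 gives 3 transactions, not 2
C: A1 gives 1 transaction, not 2
D: A1 gives 3 transactions, not 2
B: all counts match (2,2,1)

Answer: B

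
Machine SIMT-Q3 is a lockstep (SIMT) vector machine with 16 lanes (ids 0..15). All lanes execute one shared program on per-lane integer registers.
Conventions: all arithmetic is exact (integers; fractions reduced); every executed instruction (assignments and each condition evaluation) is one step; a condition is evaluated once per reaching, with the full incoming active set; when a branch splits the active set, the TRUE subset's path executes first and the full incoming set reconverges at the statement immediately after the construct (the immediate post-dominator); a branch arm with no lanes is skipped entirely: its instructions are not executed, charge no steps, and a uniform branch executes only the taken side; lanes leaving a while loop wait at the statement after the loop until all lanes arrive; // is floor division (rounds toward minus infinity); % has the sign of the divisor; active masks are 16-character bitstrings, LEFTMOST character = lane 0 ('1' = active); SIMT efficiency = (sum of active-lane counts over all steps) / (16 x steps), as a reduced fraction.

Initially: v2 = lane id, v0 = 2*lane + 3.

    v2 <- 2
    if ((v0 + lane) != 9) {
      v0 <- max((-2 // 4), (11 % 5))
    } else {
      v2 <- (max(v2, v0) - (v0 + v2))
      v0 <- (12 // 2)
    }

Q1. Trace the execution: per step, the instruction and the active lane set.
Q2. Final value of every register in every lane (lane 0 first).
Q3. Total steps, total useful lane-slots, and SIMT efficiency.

step 0: v2 <- 2                      1111111111111111
step 1: eval ((v0 + lane) != 9)      1111111111111111
step 2: v0 <- max((-2 // 4), (11 % 5)) 1101111111111111
step 3: v2 <- (max(v2, v0) - (v0 + v2)) 0010000000000000
step 4: v0 <- (12 // 2)              0010000000000000

Answer: 5 steps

v2: 2,2,-2,2,2,2,2,2,2,2,2,2,2,2,2,2
v0: 1,1,6,1,1,1,1,1,1,1,1,1,1,1,1,1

steps = 5; useful = 49; efficiency = 49/80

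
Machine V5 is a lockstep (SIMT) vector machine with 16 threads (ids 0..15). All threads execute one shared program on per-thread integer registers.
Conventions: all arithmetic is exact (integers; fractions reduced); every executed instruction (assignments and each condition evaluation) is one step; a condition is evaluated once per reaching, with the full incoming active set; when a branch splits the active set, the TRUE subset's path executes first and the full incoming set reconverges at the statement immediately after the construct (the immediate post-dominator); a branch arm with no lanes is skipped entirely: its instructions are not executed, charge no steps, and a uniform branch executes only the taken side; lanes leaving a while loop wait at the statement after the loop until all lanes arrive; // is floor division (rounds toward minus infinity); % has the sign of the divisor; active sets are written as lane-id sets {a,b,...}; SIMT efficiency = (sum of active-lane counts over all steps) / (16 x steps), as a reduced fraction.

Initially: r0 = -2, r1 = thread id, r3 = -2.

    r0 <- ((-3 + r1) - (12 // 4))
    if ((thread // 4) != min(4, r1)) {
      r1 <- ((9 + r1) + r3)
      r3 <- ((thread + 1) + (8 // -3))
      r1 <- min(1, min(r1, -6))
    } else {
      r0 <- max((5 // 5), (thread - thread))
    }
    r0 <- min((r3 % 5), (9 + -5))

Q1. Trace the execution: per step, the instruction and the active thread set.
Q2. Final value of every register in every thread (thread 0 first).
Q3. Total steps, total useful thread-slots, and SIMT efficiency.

step 0: r0 <- ((-3 + r1) - (12 // 4)) {0,1,2,3,4,5,6,7,8,9,10,11,12,13,14,15}
step 1: eval ((thread // 4) != min(4, r1)) {0,1,2,3,4,5,6,7,8,9,10,11,12,13,14,15}
step 2: r1 <- ((9 + r1) + r3)        {1,2,3,4,5,6,7,8,9,10,11,12,13,14,15}
step 3: r3 <- ((thread + 1) + (8 // -3)) {1,2,3,4,5,6,7,8,9,10,11,12,13,14,15}
step 4: r1 <- min(1, min(r1, -6))    {1,2,3,4,5,6,7,8,9,10,11,12,13,14,15}
step 5: r0 <- max((5 // 5), (thread - thread)) {0}
step 6: r0 <- min((r3 % 5), (9 + -5)) {0,1,2,3,4,5,6,7,8,9,10,11,12,13,14,15}

Answer: 7 steps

r0: 3,4,0,1,2,3,4,0,1,2,3,4,0,1,2,3
r1: 0,-6,-6,-6,-6,-6,-6,-6,-6,-6,-6,-6,-6,-6,-6,-6
r3: -2,-1,0,1,2,3,4,5,6,7,8,9,10,11,12,13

steps = 7; useful = 94; efficiency = 94/112 = 47/56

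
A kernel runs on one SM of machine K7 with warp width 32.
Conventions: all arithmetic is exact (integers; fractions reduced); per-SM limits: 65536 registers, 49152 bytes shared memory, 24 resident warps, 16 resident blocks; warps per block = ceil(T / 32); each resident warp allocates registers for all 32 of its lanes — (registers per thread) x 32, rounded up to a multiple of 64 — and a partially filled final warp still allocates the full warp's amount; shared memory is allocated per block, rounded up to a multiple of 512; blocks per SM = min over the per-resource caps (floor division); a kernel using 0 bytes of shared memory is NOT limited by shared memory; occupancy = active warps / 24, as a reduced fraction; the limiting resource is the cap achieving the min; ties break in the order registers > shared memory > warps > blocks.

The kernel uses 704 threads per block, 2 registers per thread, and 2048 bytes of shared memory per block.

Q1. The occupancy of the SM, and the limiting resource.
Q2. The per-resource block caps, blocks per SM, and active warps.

Answer: occupancy 11/12, limited by warps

registers: 46 blocks
shared memory: 24 blocks
warps: 1 block
blocks: 16 blocks

Answer: 1 block, 22 active warps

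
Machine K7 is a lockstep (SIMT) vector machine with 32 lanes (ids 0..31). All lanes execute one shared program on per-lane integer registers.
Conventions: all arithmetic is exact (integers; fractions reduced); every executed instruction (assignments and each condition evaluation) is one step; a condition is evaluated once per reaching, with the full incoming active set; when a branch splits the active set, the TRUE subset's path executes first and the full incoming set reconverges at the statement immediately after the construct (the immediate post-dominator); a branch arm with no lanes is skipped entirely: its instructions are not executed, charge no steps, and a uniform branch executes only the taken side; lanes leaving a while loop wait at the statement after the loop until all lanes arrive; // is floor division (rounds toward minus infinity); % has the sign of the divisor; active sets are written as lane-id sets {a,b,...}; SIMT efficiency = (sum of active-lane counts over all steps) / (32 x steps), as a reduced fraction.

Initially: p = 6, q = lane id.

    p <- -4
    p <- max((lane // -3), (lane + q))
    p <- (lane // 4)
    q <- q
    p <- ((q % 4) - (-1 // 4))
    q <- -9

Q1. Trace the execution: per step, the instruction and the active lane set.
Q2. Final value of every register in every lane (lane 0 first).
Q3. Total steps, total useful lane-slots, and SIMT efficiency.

step 0: p <- -4                      {0,1,2,3,4,5,6,7,8,9,10,11,12,13,14,15,16,17,18,19,20,21,22,23,24,25,26,27,28,29,30,31}
step 1: p <- max((lane // -3), (lane + q)) {0,1,2,3,4,5,6,7,8,9,10,11,12,13,14,15,16,17,18,19,20,21,22,23,24,25,26,27,28,29,30,31}
step 2: p <- (lane // 4)             {0,1,2,3,4,5,6,7,8,9,10,11,12,13,14,15,16,17,18,19,20,21,22,23,24,25,26,27,28,29,30,31}
step 3: q <- q                       {0,1,2,3,4,5,6,7,8,9,10,11,12,13,14,15,16,17,18,19,20,21,22,23,24,25,26,27,28,29,30,31}
step 4: p <- ((q % 4) - (-1 // 4))   {0,1,2,3,4,5,6,7,8,9,10,11,12,13,14,15,16,17,18,19,20,21,22,23,24,25,26,27,28,29,30,31}
step 5: q <- -9                      {0,1,2,3,4,5,6,7,8,9,10,11,12,13,14,15,16,17,18,19,20,21,22,23,24,25,26,27,28,29,30,31}

Answer: 6 steps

p: 1,2,3,4,1,2,3,4,1,2,3,4,1,2,3,4,1,2,3,4,1,2,3,4,1,2,3,4,1,2,3,4
q: -9,-9,-9,-9,-9,-9,-9,-9,-9,-9,-9,-9,-9,-9,-9,-9,-9,-9,-9,-9,-9,-9,-9,-9,-9,-9,-9,-9,-9,-9,-9,-9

steps = 6; useful = 192; efficiency = 192/192 = 1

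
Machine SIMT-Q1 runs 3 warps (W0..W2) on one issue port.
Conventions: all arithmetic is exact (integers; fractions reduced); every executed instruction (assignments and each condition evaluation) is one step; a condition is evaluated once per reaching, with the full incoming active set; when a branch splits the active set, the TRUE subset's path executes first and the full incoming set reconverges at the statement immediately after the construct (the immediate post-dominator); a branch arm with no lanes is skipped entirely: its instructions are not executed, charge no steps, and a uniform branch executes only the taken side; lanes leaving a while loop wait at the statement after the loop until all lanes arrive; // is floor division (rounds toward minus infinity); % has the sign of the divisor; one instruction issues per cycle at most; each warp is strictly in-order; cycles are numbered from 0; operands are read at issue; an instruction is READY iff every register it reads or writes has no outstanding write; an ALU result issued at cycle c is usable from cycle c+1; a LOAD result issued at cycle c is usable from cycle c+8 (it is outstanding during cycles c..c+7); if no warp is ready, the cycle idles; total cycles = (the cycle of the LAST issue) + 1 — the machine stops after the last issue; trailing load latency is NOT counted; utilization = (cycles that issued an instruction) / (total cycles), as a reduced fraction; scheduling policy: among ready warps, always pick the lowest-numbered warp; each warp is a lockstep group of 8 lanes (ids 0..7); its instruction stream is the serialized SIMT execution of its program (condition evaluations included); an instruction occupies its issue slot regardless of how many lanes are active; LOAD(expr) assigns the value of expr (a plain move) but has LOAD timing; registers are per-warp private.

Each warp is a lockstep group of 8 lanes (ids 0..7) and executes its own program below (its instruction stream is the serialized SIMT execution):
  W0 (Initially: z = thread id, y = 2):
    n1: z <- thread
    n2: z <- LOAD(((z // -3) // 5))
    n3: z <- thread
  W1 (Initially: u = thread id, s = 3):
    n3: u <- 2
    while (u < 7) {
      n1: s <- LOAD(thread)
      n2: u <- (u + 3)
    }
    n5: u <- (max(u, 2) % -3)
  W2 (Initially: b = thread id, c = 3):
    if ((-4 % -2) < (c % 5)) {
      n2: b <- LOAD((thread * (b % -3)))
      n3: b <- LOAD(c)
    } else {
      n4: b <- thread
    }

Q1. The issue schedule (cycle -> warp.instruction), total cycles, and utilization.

cycle 0: W0.I0
cycle 1: W0.I1
cycle 2: W1.I0
cycle 3: W1.I1
cycle 4: W1.I2
cycle 5: W1.I3
cycle 6: W1.I4
cycle 7: W2.I0
cycle 8: W2.I1
cycle 9: W0.I2
cycle 10: idle
cycle 11: idle
cycle 12: W1.I5
cycle 13: W1.I6
cycle 14: W1.I7
cycle 15: W1.I8
cycle 16: W2.I2

Answer: 17 cycles, utilization 15/17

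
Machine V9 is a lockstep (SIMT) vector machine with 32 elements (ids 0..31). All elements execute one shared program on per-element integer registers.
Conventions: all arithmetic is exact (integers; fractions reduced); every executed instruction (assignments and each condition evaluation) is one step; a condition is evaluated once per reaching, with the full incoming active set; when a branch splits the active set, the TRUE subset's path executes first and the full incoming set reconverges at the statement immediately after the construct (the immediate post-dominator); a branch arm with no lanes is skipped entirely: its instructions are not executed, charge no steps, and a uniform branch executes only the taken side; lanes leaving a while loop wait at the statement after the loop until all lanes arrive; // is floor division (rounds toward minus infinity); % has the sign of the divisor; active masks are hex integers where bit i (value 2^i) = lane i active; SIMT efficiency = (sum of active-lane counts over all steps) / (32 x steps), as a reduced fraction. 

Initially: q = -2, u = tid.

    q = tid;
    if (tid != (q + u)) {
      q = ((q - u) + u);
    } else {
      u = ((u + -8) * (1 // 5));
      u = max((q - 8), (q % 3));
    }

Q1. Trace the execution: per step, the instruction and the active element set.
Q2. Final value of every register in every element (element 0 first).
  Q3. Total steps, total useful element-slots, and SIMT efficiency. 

step 0: q <- tid                     0xffffffff
step 1: eval (tid != (q + u))        0xffffffff
step 2: q <- ((q - u) + u)           0xfffffffe
step 3: u <- ((u + -8) * (1 // 5))   0x00000001
step 4: u <- max((q - 8), (q % 3))   0x00000001

Answer: 5 steps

q: 0,1,2,3,4,5,6,7,8,9,10,11,12,13,14,15,16,17,18,19,20,21,22,23,24,25,26,27,28,29,30,31
u: 0,1,2,3,4,5,6,7,8,9,10,11,12,13,14,15,16,17,18,19,20,21,22,23,24,25,26,27,28,29,30,31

steps = 5; useful = 97; efficiency = 97/160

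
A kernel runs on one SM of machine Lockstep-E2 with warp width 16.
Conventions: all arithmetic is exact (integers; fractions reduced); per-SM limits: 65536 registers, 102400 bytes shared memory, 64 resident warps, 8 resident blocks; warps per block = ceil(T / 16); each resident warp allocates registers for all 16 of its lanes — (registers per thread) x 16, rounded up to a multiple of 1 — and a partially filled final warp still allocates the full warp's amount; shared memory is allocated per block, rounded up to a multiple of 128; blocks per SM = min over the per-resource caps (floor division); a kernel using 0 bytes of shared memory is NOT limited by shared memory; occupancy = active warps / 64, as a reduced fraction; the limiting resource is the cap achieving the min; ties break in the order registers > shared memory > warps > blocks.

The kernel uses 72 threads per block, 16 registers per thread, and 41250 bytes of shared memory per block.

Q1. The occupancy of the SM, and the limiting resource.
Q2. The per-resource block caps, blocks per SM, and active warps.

Answer: occupancy 5/32, limited by shared memory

registers: 51 blocks
shared memory: 2 blocks
warps: 12 blocks
blocks: 8 blocks

Answer: 2 blocks, 10 active warps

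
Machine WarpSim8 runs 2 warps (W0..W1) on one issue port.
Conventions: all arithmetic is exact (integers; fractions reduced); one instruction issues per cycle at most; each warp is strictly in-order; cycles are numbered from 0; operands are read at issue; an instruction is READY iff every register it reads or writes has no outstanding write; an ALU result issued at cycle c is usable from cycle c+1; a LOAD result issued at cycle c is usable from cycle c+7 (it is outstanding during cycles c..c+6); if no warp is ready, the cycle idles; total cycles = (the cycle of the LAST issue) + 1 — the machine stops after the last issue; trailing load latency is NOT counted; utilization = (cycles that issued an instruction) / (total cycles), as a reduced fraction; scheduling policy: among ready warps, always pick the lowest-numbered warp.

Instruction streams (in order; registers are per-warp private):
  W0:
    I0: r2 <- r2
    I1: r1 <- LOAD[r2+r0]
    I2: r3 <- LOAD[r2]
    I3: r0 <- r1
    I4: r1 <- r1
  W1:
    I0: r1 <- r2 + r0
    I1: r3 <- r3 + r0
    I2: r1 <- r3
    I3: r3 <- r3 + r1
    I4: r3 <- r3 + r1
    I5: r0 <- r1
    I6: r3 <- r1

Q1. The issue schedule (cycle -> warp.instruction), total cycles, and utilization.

cycle 0: W0.I0
cycle 1: W0.I1
cycle 2: W0.I2
cycle 3: W1.I0
cycle 4: W1.I1
cycle 5: W1.I2
cycle 6: W1.I3
cycle 7: W1.I4
cycle 8: W0.I3
cycle 9: W0.I4
cycle 10: W1.I5
cycle 11: W1.I6

Answer: 12 cycles, utilization 1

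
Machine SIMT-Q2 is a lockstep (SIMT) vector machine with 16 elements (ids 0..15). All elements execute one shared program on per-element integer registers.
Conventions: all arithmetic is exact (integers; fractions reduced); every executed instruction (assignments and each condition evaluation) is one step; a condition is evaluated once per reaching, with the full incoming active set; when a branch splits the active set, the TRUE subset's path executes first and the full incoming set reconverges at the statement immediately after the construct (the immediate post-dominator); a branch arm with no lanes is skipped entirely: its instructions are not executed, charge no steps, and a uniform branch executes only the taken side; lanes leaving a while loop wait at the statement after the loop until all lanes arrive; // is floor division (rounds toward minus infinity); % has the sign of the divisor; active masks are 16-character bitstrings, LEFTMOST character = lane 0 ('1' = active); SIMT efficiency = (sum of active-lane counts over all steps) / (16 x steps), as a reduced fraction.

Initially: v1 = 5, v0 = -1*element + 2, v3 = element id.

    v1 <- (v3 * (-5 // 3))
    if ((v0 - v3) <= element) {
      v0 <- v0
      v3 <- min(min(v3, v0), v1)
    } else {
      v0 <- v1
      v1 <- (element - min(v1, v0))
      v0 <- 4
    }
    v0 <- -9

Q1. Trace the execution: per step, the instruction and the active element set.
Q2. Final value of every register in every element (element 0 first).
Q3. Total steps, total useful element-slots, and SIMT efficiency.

step 0: v1 <- (v3 * (-5 // 3))       1111111111111111
step 1: eval ((v0 - v3) <= element)  1111111111111111
step 2: v0 <- v0                     0111111111111111
step 3: v3 <- min(min(v3, v0), v1)   0111111111111111
step 4: v0 <- v1                     1000000000000000
step 5: v1 <- (element - min(v1, v0)) 1000000000000000
step 6: v0 <- 4                      1000000000000000
step 7: v0 <- -9                     1111111111111111

Answer: 8 steps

v1: 0,-2,-4,-6,-8,-10,-12,-14,-16,-18,-20,-22,-24,-26,-28,-30
v0: -9,-9,-9,-9,-9,-9,-9,-9,-9,-9,-9,-9,-9,-9,-9,-9
v3: 0,-2,-4,-6,-8,-10,-12,-14,-16,-18,-20,-22,-24,-26,-28,-30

steps = 8; useful = 81; efficiency = 81/128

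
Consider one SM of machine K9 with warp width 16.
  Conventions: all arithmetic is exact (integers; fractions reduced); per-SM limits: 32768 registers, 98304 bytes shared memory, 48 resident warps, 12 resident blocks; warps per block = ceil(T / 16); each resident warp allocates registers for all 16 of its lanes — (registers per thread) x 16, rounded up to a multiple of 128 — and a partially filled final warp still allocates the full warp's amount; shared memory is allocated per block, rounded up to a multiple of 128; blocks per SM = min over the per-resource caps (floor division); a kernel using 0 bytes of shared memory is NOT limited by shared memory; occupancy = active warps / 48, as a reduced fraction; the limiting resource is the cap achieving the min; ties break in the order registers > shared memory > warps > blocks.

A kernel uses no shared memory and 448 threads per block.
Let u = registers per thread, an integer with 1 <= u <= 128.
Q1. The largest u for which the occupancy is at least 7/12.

Answer: u = 72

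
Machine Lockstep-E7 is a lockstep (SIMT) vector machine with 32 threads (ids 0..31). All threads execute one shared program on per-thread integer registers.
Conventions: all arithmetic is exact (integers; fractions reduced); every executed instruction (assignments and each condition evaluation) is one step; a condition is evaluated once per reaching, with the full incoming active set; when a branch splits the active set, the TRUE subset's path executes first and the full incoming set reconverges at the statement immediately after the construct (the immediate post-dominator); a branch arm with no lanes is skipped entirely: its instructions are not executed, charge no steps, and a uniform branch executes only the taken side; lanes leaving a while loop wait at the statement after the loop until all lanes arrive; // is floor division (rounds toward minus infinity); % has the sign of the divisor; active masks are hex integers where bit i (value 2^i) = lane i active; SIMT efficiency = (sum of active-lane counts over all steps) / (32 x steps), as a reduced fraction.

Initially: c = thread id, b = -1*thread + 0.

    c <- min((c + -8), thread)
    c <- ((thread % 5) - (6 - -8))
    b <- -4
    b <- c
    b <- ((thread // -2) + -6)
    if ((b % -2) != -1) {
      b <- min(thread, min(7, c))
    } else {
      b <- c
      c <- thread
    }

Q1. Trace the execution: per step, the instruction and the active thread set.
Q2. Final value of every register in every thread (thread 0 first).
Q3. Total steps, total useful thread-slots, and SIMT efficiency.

step 0: c <- min((c + -8), thread)   0xffffffff
step 1: c <- ((thread % 5) - (6 - -8)) 0xffffffff
step 2: b <- -4                      0xffffffff
step 3: b <- c                       0xffffffff
step 4: b <- ((thread // -2) + -6)   0xffffffff
step 5: eval ((b % -2) != -1)        0xffffffff
step 6: b <- min(thread, min(7, c))  0x99999999
step 7: b <- c                       0x66666666
step 8: c <- thread                  0x66666666

Answer: 9 steps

c: -14,1,2,-11,-10,5,6,-12,-11,9,10,-13,-12,13,14,-14,-13,17,18,-10,-14,21,22,-11,-10,25,26,-12,-11,29,30,-13
b: -14,-13,-12,-11,-10,-14,-13,-12,-11,-10,-14,-13,-12,-11,-10,-14,-13,-12,-11,-10,-14,-13,-12,-11,-10,-14,-13,-12,-11,-10,-14,-13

steps = 9; useful = 240; efficiency = 240/288 = 5/6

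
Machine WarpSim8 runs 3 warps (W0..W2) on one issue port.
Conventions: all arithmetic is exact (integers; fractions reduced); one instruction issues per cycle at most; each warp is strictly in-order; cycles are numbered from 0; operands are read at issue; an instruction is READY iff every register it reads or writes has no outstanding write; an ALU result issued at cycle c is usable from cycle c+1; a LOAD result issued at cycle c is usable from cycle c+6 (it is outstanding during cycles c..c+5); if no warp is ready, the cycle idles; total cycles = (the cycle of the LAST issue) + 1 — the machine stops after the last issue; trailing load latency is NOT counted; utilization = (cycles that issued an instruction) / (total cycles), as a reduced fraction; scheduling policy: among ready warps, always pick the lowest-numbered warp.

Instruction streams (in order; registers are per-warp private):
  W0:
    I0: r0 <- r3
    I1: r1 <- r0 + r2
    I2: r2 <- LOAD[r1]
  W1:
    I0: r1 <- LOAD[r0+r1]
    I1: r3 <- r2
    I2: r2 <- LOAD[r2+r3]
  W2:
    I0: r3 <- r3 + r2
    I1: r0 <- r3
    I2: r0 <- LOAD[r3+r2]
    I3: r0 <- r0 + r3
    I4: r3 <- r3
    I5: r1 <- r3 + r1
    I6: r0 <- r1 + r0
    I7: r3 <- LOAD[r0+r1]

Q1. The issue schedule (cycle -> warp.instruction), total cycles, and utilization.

cycle 0: W0.I0
cycle 1: W0.I1
cycle 2: W0.I2
cycle 3: W1.I0
cycle 4: W1.I1
cycle 5: W1.I2
cycle 6: W2.I0
cycle 7: W2.I1
cycle 8: W2.I2
cycle 9: idle
cycle 10: idle
cycle 11: idle
cycle 12: idle
cycle 13: idle
cycle 14: W2.I3
cycle 15: W2.I4
cycle 16: W2.I5
cycle 17: W2.I6
cycle 18: W2.I7

Answer: 19 cycles, utilization 14/19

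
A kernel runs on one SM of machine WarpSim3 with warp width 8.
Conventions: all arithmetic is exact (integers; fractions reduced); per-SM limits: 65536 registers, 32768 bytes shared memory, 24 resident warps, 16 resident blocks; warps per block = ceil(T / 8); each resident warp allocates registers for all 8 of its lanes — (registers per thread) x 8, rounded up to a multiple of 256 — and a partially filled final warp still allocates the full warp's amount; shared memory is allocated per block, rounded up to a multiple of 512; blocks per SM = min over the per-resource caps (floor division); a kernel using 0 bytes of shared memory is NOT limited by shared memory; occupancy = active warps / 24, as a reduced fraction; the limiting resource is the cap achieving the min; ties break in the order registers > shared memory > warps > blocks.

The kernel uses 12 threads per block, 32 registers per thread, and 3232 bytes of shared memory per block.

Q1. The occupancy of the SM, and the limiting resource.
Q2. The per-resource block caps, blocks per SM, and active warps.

Answer: occupancy 3/4, limited by shared memory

registers: 128 blocks
shared memory: 9 blocks
warps: 12 blocks
blocks: 16 blocks

Answer: 9 blocks, 18 active warps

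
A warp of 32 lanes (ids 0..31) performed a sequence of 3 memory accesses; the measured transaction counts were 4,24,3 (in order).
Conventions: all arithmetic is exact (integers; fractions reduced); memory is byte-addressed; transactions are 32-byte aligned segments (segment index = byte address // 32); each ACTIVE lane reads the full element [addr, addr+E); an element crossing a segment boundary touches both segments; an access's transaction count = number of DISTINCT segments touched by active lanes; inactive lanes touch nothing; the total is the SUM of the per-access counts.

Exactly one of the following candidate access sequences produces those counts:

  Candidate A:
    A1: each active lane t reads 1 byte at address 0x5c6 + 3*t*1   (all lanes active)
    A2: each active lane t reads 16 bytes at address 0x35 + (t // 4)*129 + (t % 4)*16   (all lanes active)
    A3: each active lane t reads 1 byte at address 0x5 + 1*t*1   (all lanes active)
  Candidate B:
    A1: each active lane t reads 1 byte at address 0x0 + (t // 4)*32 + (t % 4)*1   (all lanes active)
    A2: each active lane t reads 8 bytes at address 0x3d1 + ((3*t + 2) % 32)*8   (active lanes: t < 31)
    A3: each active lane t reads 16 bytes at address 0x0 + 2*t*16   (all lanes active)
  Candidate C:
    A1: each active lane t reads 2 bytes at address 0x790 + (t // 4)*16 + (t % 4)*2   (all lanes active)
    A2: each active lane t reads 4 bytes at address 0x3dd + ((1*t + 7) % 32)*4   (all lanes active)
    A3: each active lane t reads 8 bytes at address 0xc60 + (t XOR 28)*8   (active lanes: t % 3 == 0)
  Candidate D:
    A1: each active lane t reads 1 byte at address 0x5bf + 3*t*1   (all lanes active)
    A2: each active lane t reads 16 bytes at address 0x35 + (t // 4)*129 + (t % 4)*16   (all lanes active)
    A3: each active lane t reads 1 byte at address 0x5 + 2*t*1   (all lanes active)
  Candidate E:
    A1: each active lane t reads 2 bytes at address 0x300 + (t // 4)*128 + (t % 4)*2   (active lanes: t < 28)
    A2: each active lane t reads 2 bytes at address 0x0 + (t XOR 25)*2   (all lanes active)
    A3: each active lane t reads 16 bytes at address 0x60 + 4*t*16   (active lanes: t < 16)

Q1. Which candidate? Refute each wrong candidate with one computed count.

A: A3 gives 2 transactions, not 3
B: A1 gives 8 transactions, not 4
C: A1 gives 5 transactions, not 4
E: A1 gives 7 transactions, not 4
D: all counts match (4,24,3)

Answer: D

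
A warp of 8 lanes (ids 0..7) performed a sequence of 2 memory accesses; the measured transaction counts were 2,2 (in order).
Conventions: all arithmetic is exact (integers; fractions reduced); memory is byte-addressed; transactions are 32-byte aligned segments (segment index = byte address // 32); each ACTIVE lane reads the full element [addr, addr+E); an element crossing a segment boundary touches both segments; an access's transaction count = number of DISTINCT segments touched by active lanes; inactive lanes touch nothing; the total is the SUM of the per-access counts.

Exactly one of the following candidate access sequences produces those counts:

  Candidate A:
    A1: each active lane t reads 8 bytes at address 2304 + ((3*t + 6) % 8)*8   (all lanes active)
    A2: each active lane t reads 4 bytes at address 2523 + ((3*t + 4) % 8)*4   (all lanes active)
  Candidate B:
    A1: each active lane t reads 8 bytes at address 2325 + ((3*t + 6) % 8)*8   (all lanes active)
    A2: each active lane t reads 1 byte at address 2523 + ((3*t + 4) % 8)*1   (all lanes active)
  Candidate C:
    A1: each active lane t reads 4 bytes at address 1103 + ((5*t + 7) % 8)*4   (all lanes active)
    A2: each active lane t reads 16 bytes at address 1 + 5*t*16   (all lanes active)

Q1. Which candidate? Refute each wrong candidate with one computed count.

B: A1 gives 3 transactions, not 2
C: A2 gives 12 transactions, not 2
A: all counts match (2,2)

Answer: A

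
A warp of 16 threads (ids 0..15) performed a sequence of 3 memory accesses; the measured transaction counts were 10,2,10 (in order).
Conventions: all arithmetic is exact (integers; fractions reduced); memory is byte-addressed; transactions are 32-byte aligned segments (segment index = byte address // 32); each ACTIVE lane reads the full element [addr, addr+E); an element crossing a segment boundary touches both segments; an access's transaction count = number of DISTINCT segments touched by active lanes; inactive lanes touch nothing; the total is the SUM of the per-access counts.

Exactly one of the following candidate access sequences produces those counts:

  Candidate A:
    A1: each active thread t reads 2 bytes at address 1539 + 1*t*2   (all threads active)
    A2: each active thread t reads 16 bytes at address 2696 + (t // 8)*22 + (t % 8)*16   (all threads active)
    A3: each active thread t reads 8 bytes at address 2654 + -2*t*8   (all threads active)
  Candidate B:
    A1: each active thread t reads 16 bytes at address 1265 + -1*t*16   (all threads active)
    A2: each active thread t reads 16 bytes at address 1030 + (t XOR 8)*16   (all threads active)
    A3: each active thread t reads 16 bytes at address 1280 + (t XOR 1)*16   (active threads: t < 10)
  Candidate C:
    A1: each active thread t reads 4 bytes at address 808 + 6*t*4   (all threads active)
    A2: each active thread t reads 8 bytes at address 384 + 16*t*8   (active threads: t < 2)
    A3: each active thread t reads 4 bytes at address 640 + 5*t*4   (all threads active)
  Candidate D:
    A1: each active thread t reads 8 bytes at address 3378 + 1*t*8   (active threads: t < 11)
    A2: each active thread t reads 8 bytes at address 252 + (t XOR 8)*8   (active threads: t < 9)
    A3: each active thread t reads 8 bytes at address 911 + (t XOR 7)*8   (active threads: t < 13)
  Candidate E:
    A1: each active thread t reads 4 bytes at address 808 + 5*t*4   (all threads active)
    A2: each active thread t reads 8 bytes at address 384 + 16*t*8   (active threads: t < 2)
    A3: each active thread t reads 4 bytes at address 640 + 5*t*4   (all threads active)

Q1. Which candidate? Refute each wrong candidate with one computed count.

A: A1 gives 2 transactions, not 10
B: A1 gives 9 transactions, not 10
C: A1 gives 12 transactions, not 10
D: A1 gives 4 transactions, not 10
E: all counts match (10,2,10)

Answer: E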